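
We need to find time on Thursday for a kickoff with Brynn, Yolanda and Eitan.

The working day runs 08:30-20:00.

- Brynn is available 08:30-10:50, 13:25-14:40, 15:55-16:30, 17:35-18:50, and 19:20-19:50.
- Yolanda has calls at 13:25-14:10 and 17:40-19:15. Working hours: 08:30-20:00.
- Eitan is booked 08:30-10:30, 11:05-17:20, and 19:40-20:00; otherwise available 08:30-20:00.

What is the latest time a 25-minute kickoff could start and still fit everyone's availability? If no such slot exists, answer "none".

Yolanda free within 08:30–20:00: 08:30–13:25, 14:10–17:40, 19:15–20:00.
Eitan free within 08:30–20:00: 10:30–11:05, 17:20–19:40.
Brynn ∩ Yolanda: 08:30–10:50, 14:10–14:40, 15:55–16:30, 17:35–17:40, 19:20–19:50.
Brynn ∩ Yolanda ∩ Eitan: 10:30–10:50, 17:35–17:40, 19:20–19:40.
Windows ≥ 25 min: (none).

none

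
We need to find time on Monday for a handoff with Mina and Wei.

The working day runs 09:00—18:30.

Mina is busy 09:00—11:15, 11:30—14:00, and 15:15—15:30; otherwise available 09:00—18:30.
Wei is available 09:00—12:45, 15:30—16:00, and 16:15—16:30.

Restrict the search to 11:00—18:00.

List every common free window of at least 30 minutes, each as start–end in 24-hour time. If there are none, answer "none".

15:30–16:00

Mina free within 09:00–18:30: 11:15–11:30, 14:00–15:15, 15:30–18:30.
Mina ∩ Wei: 11:15–11:30, 15:30–16:00, 16:15–16:30.
Restricted to 11:00–18:00: 11:15–11:30, 15:30–16:00, 16:15–16:30.
Windows ≥ 30 min: 15:30–16:00.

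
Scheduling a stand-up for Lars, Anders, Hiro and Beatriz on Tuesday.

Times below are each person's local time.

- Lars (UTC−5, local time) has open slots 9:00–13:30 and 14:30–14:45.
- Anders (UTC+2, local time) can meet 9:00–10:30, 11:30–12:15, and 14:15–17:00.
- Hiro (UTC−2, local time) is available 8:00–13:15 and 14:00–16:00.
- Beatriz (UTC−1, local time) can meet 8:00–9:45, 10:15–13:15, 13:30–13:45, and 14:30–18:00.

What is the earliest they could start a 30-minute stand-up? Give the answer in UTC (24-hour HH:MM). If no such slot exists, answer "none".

Lars → UTC: 14:00–18:30, 19:30–19:45.
Anders → UTC: 07:00–08:30, 09:30–10:15, 12:15–15:00.
Hiro → UTC: 10:00–15:15, 16:00–18:00.
Beatriz → UTC: 09:00–10:45, 11:15–14:15, 14:30–14:45, 15:30–19:00.
Lars ∩ Anders: 14:00–15:00.
Lars ∩ Anders ∩ Hiro: 14:00–15:00.
Lars ∩ Anders ∩ Hiro ∩ Beatriz: 14:00–14:15, 14:30–14:45.
Windows ≥ 30 min: (none).

none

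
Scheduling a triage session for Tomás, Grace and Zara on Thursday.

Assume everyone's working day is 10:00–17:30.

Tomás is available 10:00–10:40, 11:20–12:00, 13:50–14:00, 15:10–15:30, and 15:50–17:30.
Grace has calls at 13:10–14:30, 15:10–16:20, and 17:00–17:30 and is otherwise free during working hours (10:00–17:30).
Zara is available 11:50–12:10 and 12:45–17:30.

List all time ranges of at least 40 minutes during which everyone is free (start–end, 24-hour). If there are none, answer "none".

Grace free within 10:00–17:30: 10:00–13:10, 14:30–15:10, 16:20–17:00.
Tomás ∩ Grace: 10:00–10:40, 11:20–12:00, 16:20–17:00.
Tomás ∩ Grace ∩ Zara: 11:50–12:00, 16:20–17:00.
Windows ≥ 40 min: 16:20–17:00.

16:20–17:00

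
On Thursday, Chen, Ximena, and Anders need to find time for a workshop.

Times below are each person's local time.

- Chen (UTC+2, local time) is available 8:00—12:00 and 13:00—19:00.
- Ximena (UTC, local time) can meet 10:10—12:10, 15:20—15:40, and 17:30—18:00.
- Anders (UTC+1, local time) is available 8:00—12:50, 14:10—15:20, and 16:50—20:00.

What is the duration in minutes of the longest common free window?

50 minutes

Chen → UTC: 06:00–10:00, 11:00–17:00.
Ximena → UTC: 10:10–12:10, 15:20–15:40, 17:30–18:00.
Anders → UTC: 07:00–11:50, 13:10–14:20, 15:50–19:00.
Chen ∩ Ximena: 11:00–12:10, 15:20–15:40.
Chen ∩ Ximena ∩ Anders: 11:00–11:50.
Single common window of 50 minutes.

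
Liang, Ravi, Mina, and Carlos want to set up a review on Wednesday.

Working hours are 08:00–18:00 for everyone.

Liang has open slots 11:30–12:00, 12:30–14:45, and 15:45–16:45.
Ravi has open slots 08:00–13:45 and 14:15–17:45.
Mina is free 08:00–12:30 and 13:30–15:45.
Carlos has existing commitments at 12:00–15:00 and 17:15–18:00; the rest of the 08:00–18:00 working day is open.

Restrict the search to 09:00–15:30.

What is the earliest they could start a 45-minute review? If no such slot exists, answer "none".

none

Carlos free within 08:00–18:00: 08:00–12:00, 15:00–17:15.
Liang ∩ Ravi: 11:30–12:00, 12:30–13:45, 14:15–14:45, 15:45–16:45.
Liang ∩ Ravi ∩ Mina: 11:30–12:00, 13:30–13:45, 14:15–14:45.
Liang ∩ Ravi ∩ Mina ∩ Carlos: 11:30–12:00.
Restricted to 09:00–15:30: 11:30–12:00.
Windows ≥ 45 min: (none).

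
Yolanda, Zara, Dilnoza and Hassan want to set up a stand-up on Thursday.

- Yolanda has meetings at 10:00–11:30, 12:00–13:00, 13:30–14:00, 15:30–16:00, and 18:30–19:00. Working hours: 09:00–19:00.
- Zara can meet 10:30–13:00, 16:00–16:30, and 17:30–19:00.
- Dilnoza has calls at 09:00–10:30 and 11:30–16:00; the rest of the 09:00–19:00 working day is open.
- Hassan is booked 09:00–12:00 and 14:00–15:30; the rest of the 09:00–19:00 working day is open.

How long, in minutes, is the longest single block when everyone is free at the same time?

60 minutes

Yolanda free within 09:00–19:00: 09:00–10:00, 11:30–12:00, 13:00–13:30, 14:00–15:30, 16:00–18:30.
Dilnoza free within 09:00–19:00: 10:30–11:30, 16:00–19:00.
Hassan free within 09:00–19:00: 12:00–14:00, 15:30–19:00.
Yolanda ∩ Zara: 11:30–12:00, 16:00–16:30, 17:30–18:30.
Yolanda ∩ Zara ∩ Dilnoza: 16:00–16:30, 17:30–18:30.
Yolanda ∩ Zara ∩ Dilnoza ∩ Hassan: 16:00–16:30, 17:30–18:30.
Common window lengths: 30, 60 min; longest is 60.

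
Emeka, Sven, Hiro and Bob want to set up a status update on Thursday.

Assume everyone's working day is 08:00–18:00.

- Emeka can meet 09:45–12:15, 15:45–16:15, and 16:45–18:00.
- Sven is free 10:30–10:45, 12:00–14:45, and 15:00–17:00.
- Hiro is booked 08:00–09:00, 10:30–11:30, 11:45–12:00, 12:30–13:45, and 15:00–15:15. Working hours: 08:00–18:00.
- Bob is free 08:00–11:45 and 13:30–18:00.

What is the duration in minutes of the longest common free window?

Hiro free within 08:00–18:00: 09:00–10:30, 11:30–11:45, 12:00–12:30, 13:45–15:00, 15:15–18:00.
Emeka ∩ Sven: 10:30–10:45, 12:00–12:15, 15:45–16:15, 16:45–17:00.
Emeka ∩ Sven ∩ Hiro: 12:00–12:15, 15:45–16:15, 16:45–17:00.
Emeka ∩ Sven ∩ Hiro ∩ Bob: 15:45–16:15, 16:45–17:00.
Common window lengths: 30, 15 min; longest is 30.

30 minutes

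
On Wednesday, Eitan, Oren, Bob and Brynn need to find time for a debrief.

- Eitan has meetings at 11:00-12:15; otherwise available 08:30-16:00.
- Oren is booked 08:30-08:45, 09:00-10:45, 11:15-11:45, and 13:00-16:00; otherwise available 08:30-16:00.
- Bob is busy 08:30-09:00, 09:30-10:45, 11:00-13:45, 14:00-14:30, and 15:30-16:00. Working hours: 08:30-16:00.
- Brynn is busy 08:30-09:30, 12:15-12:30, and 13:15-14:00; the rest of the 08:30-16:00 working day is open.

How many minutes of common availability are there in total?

Eitan free within 08:30–16:00: 08:30–11:00, 12:15–16:00.
Oren free within 08:30–16:00: 08:45–09:00, 10:45–11:15, 11:45–13:00.
Bob free within 08:30–16:00: 09:00–09:30, 10:45–11:00, 13:45–14:00, 14:30–15:30.
Brynn free within 08:30–16:00: 09:30–12:15, 12:30–13:15, 14:00–16:00.
Eitan ∩ Oren: 08:45–09:00, 10:45–11:00, 12:15–13:00.
Eitan ∩ Oren ∩ Bob: 10:45–11:00.
Eitan ∩ Oren ∩ Bob ∩ Brynn: 10:45–11:00.
Total common minutes: 15.

15 minutes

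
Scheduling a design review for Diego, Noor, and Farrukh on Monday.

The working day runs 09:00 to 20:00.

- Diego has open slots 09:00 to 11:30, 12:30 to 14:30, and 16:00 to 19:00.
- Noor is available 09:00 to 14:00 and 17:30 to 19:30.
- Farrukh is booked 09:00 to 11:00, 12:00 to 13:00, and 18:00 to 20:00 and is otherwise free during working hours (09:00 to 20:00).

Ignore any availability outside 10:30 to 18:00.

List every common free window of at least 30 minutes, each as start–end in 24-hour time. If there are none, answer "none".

11:00–11:30, 13:00–14:00, 17:30–18:00

Farrukh free within 09:00–20:00: 11:00–12:00, 13:00–18:00.
Diego ∩ Noor: 09:00–11:30, 12:30–14:00, 17:30–19:00.
Diego ∩ Noor ∩ Farrukh: 11:00–11:30, 13:00–14:00, 17:30–18:00.
Restricted to 10:30–18:00: 11:00–11:30, 13:00–14:00, 17:30–18:00.
Windows ≥ 30 min: 11:00–11:30, 13:00–14:00, 17:30–18:00.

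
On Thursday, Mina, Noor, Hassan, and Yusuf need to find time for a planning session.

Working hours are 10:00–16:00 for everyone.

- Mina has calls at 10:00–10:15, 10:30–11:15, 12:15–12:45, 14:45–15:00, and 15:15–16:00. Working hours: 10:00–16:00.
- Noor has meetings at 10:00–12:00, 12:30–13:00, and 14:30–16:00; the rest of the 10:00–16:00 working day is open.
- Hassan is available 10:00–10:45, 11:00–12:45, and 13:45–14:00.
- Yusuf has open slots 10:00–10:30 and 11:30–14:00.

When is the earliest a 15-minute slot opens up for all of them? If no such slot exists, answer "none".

12:00

Mina free within 10:00–16:00: 10:15–10:30, 11:15–12:15, 12:45–14:45, 15:00–15:15.
Noor free within 10:00–16:00: 12:00–12:30, 13:00–14:30.
Mina ∩ Noor: 12:00–12:15, 13:00–14:30.
Mina ∩ Noor ∩ Hassan: 12:00–12:15, 13:45–14:00.
Mina ∩ Noor ∩ Hassan ∩ Yusuf: 12:00–12:15, 13:45–14:00.
Windows ≥ 15 min: 12:00–12:15, 13:45–14:00.
Earliest such window starts at 12:00.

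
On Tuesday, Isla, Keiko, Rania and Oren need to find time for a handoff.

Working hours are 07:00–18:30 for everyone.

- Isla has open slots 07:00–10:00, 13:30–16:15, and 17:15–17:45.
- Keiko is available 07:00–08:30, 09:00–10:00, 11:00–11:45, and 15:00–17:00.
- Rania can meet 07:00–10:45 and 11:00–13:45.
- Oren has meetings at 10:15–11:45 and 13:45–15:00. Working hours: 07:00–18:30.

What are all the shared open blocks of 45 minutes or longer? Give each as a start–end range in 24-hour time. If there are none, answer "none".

07:00–08:30, 09:00–10:00

Oren free within 07:00–18:30: 07:00–10:15, 11:45–13:45, 15:00–18:30.
Isla ∩ Keiko: 07:00–08:30, 09:00–10:00, 15:00–16:15.
Isla ∩ Keiko ∩ Rania: 07:00–08:30, 09:00–10:00.
Isla ∩ Keiko ∩ Rania ∩ Oren: 07:00–08:30, 09:00–10:00.
Windows ≥ 45 min: 07:00–08:30, 09:00–10:00.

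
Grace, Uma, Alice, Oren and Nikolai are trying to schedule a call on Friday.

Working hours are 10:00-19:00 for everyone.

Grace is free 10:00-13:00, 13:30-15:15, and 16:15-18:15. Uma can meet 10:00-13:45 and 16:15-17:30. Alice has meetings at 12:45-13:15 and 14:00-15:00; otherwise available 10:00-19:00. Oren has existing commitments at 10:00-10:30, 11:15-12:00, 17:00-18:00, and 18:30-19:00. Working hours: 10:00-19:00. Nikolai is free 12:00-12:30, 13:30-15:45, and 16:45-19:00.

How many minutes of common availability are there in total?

60 minutes

Alice free within 10:00–19:00: 10:00–12:45, 13:15–14:00, 15:00–19:00.
Oren free within 10:00–19:00: 10:30–11:15, 12:00–17:00, 18:00–18:30.
Grace ∩ Uma: 10:00–13:00, 13:30–13:45, 16:15–17:30.
Grace ∩ Uma ∩ Alice: 10:00–12:45, 13:30–13:45, 16:15–17:30.
Grace ∩ Uma ∩ Alice ∩ Oren: 10:30–11:15, 12:00–12:45, 13:30–13:45, 16:15–17:00.
Grace ∩ Uma ∩ Alice ∩ Oren ∩ Nikolai: 12:00–12:30, 13:30–13:45, 16:45–17:00.
Total common minutes: 30 + 15 + 15 = 60.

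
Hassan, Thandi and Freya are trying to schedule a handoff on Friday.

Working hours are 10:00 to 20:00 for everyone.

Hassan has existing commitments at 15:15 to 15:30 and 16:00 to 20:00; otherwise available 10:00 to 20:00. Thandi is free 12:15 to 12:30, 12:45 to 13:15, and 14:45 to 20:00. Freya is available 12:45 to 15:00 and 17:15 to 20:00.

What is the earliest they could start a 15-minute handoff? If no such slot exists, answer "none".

Hassan free within 10:00–20:00: 10:00–15:15, 15:30–16:00.
Hassan ∩ Thandi: 12:15–12:30, 12:45–13:15, 14:45–15:15, 15:30–16:00.
Hassan ∩ Thandi ∩ Freya: 12:45–13:15, 14:45–15:00.
Windows ≥ 15 min: 12:45–13:15, 14:45–15:00.
Earliest such window starts at 12:45.

12:45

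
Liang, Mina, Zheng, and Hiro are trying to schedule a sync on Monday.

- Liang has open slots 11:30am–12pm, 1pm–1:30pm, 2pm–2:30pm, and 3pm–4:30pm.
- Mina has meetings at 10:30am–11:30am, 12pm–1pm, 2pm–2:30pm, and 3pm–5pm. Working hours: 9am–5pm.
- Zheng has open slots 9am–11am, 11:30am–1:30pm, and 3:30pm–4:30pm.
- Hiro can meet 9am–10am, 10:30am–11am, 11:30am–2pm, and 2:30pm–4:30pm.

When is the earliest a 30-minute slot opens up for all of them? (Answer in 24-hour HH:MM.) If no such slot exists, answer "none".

11:30

Mina free within 09:00–17:00: 09:00–10:30, 11:30–12:00, 13:00–14:00, 14:30–15:00.
Liang ∩ Mina: 11:30–12:00, 13:00–13:30.
Liang ∩ Mina ∩ Zheng: 11:30–12:00, 13:00–13:30.
Liang ∩ Mina ∩ Zheng ∩ Hiro: 11:30–12:00, 13:00–13:30.
Windows ≥ 30 min: 11:30–12:00, 13:00–13:30.
Earliest such window starts at 11:30.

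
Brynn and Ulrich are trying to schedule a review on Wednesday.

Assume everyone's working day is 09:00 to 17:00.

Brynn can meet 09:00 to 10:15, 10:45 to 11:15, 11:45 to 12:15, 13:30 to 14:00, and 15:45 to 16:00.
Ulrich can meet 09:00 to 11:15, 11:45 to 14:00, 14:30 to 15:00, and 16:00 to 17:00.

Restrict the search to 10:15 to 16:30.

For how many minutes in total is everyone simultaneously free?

Brynn ∩ Ulrich: 09:00–10:15, 10:45–11:15, 11:45–12:15, 13:30–14:00.
Restricted to 10:15–16:30: 10:45–11:15, 11:45–12:15, 13:30–14:00.
Total common minutes: 30 + 30 + 30 = 90.

90 minutes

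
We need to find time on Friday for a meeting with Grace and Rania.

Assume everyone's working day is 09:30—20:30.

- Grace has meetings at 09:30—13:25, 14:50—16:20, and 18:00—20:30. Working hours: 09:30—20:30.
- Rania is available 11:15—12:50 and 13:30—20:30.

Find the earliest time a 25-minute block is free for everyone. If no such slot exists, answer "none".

Grace free within 09:30–20:30: 13:25–14:50, 16:20–18:00.
Grace ∩ Rania: 13:30–14:50, 16:20–18:00.
Windows ≥ 25 min: 13:30–14:50, 16:20–18:00.
Earliest such window starts at 13:30.

13:30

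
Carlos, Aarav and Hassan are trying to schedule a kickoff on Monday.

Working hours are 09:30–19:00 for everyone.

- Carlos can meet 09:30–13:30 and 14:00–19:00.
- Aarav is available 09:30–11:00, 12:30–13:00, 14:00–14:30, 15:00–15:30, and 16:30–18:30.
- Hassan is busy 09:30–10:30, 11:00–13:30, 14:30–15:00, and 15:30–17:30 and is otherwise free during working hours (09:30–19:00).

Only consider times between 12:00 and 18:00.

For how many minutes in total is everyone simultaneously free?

90 minutes

Hassan free within 09:30–19:00: 10:30–11:00, 13:30–14:30, 15:00–15:30, 17:30–19:00.
Carlos ∩ Aarav: 09:30–11:00, 12:30–13:00, 14:00–14:30, 15:00–15:30, 16:30–18:30.
Carlos ∩ Aarav ∩ Hassan: 10:30–11:00, 14:00–14:30, 15:00–15:30, 17:30–18:30.
Restricted to 12:00–18:00: 14:00–14:30, 15:00–15:30, 17:30–18:00.
Total common minutes: 30 + 30 + 30 = 90.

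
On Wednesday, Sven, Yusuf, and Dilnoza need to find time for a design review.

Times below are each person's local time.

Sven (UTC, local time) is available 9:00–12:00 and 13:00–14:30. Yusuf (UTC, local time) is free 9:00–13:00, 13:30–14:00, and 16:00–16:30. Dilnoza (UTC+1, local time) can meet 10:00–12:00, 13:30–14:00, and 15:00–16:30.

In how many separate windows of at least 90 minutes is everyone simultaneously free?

Sven → UTC: 09:00–12:00, 13:00–14:30.
Yusuf → UTC: 09:00–13:00, 13:30–14:00, 16:00–16:30.
Dilnoza → UTC: 09:00–11:00, 12:30–13:00, 14:00–15:30.
Sven ∩ Yusuf: 09:00–12:00, 13:30–14:00.
Sven ∩ Yusuf ∩ Dilnoza: 09:00–11:00.
Windows ≥ 90 min: 09:00–11:00.
That's 1 window.

1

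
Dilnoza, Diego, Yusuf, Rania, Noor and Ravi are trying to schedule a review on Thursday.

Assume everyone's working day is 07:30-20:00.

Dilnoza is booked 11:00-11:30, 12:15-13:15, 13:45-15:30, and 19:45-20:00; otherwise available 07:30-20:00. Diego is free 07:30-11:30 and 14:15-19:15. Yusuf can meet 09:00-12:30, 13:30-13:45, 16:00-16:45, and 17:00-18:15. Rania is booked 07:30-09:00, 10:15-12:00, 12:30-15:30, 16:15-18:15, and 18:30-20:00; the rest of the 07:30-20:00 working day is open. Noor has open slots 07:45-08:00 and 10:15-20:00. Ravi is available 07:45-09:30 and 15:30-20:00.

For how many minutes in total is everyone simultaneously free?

Dilnoza free within 07:30–20:00: 07:30–11:00, 11:30–12:15, 13:15–13:45, 15:30–19:45.
Rania free within 07:30–20:00: 09:00–10:15, 12:00–12:30, 15:30–16:15, 18:15–18:30.
Dilnoza ∩ Diego: 07:30–11:00, 15:30–19:15.
Dilnoza ∩ Diego ∩ Yusuf: 09:00–11:00, 16:00–16:45, 17:00–18:15.
Dilnoza ∩ Diego ∩ Yusuf ∩ Rania: 09:00–10:15, 16:00–16:15.
Dilnoza ∩ Diego ∩ Yusuf ∩ Rania ∩ Noor: 16:00–16:15.
Dilnoza ∩ Diego ∩ Yusuf ∩ Rania ∩ Noor ∩ Ravi: 16:00–16:15.
Total common minutes: 15.

15 minutes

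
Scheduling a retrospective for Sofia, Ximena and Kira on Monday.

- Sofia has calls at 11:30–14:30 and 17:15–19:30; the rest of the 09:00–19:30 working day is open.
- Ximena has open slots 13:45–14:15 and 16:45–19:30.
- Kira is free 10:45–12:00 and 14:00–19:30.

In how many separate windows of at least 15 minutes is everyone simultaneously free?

1

Sofia free within 09:00–19:30: 09:00–11:30, 14:30–17:15.
Sofia ∩ Ximena: 16:45–17:15.
Sofia ∩ Ximena ∩ Kira: 16:45–17:15.
Windows ≥ 15 min: 16:45–17:15.
That's 1 window.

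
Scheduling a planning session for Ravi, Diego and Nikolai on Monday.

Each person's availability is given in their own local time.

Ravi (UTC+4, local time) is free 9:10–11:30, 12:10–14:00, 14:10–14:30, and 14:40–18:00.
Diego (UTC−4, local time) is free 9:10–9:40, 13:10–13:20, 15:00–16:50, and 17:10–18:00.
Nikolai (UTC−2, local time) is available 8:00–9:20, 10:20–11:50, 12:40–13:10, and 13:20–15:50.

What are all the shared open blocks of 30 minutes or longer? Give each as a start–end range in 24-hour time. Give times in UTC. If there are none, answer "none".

13:10–13:40

Ravi → UTC: 05:10–07:30, 08:10–10:00, 10:10–10:30, 10:40–14:00.
Diego → UTC: 13:10–13:40, 17:10–17:20, 19:00–20:50, 21:10–22:00.
Nikolai → UTC: 10:00–11:20, 12:20–13:50, 14:40–15:10, 15:20–17:50.
Ravi ∩ Diego: 13:10–13:40.
Ravi ∩ Diego ∩ Nikolai: 13:10–13:40.
Windows ≥ 30 min: 13:10–13:40.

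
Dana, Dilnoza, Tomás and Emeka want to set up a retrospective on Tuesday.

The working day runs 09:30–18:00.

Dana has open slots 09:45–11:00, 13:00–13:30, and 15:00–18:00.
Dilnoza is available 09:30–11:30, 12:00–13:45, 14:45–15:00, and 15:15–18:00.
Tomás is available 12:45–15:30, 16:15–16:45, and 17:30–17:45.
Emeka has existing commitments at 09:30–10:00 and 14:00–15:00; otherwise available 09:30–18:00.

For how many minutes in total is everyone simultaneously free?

90 minutes

Emeka free within 09:30–18:00: 10:00–14:00, 15:00–18:00.
Dana ∩ Dilnoza: 09:45–11:00, 13:00–13:30, 15:15–18:00.
Dana ∩ Dilnoza ∩ Tomás: 13:00–13:30, 15:15–15:30, 16:15–16:45, 17:30–17:45.
Dana ∩ Dilnoza ∩ Tomás ∩ Emeka: 13:00–13:30, 15:15–15:30, 16:15–16:45, 17:30–17:45.
Total common minutes: 30 + 15 + 30 + 15 = 90.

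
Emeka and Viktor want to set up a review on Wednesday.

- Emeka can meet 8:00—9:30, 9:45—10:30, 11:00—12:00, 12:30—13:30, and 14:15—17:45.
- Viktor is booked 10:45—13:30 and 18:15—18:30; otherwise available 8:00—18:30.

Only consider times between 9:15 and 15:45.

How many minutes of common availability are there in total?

Viktor free within 08:00–18:30: 08:00–10:45, 13:30–18:15.
Emeka ∩ Viktor: 08:00–09:30, 09:45–10:30, 14:15–17:45.
Restricted to 09:15–15:45: 09:15–09:30, 09:45–10:30, 14:15–15:45.
Total common minutes: 15 + 45 + 90 = 150.

150 minutes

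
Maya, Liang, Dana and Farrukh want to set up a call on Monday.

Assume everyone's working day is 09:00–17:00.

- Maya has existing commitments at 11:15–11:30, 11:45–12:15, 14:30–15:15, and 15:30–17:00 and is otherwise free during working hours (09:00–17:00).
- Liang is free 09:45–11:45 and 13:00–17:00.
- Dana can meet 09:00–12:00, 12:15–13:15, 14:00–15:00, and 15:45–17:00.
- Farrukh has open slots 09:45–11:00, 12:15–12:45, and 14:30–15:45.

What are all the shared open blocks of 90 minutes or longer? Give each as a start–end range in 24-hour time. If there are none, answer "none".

none

Maya free within 09:00–17:00: 09:00–11:15, 11:30–11:45, 12:15–14:30, 15:15–15:30.
Maya ∩ Liang: 09:45–11:15, 11:30–11:45, 13:00–14:30, 15:15–15:30.
Maya ∩ Liang ∩ Dana: 09:45–11:15, 11:30–11:45, 13:00–13:15, 14:00–14:30.
Maya ∩ Liang ∩ Dana ∩ Farrukh: 09:45–11:00.
Windows ≥ 90 min: (none).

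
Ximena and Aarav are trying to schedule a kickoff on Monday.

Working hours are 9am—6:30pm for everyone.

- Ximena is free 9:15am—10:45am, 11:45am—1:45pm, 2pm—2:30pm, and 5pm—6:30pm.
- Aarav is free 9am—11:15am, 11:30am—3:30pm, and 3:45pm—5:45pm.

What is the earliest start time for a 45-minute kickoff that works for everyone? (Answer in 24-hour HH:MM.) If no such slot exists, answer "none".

09:15

Ximena ∩ Aarav: 09:15–10:45, 11:45–13:45, 14:00–14:30, 17:00–17:45.
Windows ≥ 45 min: 09:15–10:45, 11:45–13:45, 17:00–17:45.
Earliest such window starts at 09:15.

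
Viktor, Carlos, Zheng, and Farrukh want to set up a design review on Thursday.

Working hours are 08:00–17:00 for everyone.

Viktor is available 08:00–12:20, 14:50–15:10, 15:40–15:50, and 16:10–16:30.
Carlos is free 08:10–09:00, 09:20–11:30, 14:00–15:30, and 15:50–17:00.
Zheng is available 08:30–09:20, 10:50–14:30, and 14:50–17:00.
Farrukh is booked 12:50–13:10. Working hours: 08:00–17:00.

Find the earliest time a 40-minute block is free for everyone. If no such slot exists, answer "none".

10:50

Farrukh free within 08:00–17:00: 08:00–12:50, 13:10–17:00.
Viktor ∩ Carlos: 08:10–09:00, 09:20–11:30, 14:50–15:10, 16:10–16:30.
Viktor ∩ Carlos ∩ Zheng: 08:30–09:00, 10:50–11:30, 14:50–15:10, 16:10–16:30.
Viktor ∩ Carlos ∩ Zheng ∩ Farrukh: 08:30–09:00, 10:50–11:30, 14:50–15:10, 16:10–16:30.
Windows ≥ 40 min: 10:50–11:30.
Earliest such window starts at 10:50.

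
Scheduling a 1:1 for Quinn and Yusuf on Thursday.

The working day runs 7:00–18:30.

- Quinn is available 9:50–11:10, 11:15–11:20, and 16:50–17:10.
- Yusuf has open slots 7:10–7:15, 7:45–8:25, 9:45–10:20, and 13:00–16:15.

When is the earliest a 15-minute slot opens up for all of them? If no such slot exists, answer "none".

Quinn ∩ Yusuf: 09:50–10:20.
Windows ≥ 15 min: 09:50–10:20.
Earliest such window starts at 09:50.

09:50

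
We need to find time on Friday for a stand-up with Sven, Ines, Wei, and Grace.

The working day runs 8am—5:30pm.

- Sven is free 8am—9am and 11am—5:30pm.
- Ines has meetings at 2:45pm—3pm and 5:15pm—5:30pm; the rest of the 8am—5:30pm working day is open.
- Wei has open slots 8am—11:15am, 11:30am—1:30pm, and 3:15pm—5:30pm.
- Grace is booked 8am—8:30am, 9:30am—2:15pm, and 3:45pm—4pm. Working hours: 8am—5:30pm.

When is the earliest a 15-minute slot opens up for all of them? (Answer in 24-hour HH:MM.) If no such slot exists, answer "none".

Ines free within 08:00–17:30: 08:00–14:45, 15:00–17:15.
Grace free within 08:00–17:30: 08:30–09:30, 14:15–15:45, 16:00–17:30.
Sven ∩ Ines: 08:00–09:00, 11:00–14:45, 15:00–17:15.
Sven ∩ Ines ∩ Wei: 08:00–09:00, 11:00–11:15, 11:30–13:30, 15:15–17:15.
Sven ∩ Ines ∩ Wei ∩ Grace: 08:30–09:00, 15:15–15:45, 16:00–17:15.
Windows ≥ 15 min: 08:30–09:00, 15:15–15:45, 16:00–17:15.
Earliest such window starts at 08:30.

08:30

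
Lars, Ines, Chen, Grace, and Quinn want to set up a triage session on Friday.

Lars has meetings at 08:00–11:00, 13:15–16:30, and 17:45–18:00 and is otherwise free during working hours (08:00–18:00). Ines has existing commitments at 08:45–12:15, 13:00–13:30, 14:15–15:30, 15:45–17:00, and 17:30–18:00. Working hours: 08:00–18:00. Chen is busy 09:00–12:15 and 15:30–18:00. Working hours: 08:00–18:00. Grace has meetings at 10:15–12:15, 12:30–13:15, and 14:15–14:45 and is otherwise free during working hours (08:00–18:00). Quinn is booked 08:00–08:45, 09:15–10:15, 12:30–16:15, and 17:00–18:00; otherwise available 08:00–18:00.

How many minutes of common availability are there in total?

Lars free within 08:00–18:00: 11:00–13:15, 16:30–17:45.
Ines free within 08:00–18:00: 08:00–08:45, 12:15–13:00, 13:30–14:15, 15:30–15:45, 17:00–17:30.
Chen free within 08:00–18:00: 08:00–09:00, 12:15–15:30.
Grace free within 08:00–18:00: 08:00–10:15, 12:15–12:30, 13:15–14:15, 14:45–18:00.
Quinn free within 08:00–18:00: 08:45–09:15, 10:15–12:30, 16:15–17:00.
Lars ∩ Ines: 12:15–13:00, 17:00–17:30.
Lars ∩ Ines ∩ Chen: 12:15–13:00.
Lars ∩ Ines ∩ Chen ∩ Grace: 12:15–12:30.
Lars ∩ Ines ∩ Chen ∩ Grace ∩ Quinn: 12:15–12:30.
Total common minutes: 15.

15 minutes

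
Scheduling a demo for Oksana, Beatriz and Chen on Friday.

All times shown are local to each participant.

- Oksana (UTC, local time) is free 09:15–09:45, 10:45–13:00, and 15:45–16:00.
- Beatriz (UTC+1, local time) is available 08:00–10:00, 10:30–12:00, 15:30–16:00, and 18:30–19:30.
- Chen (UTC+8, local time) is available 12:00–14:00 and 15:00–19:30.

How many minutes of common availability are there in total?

30 minutes

Oksana → UTC: 09:15–09:45, 10:45–13:00, 15:45–16:00.
Beatriz → UTC: 07:00–09:00, 09:30–11:00, 14:30–15:00, 17:30–18:30.
Chen → UTC: 04:00–06:00, 07:00–11:30.
Oksana ∩ Beatriz: 09:30–09:45, 10:45–11:00.
Oksana ∩ Beatriz ∩ Chen: 09:30–09:45, 10:45–11:00.
Total common minutes: 15 + 15 = 30.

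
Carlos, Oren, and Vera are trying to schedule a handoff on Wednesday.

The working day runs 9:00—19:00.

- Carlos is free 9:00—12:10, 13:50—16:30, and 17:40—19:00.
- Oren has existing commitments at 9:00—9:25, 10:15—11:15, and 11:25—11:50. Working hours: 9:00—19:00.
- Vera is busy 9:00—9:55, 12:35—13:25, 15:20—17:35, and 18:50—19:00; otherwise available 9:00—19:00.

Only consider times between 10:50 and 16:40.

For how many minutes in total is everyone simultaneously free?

120 minutes

Oren free within 09:00–19:00: 09:25–10:15, 11:15–11:25, 11:50–19:00.
Vera free within 09:00–19:00: 09:55–12:35, 13:25–15:20, 17:35–18:50.
Carlos ∩ Oren: 09:25–10:15, 11:15–11:25, 11:50–12:10, 13:50–16:30, 17:40–19:00.
Carlos ∩ Oren ∩ Vera: 09:55–10:15, 11:15–11:25, 11:50–12:10, 13:50–15:20, 17:40–18:50.
Restricted to 10:50–16:40: 11:15–11:25, 11:50–12:10, 13:50–15:20.
Total common minutes: 10 + 20 + 90 = 120.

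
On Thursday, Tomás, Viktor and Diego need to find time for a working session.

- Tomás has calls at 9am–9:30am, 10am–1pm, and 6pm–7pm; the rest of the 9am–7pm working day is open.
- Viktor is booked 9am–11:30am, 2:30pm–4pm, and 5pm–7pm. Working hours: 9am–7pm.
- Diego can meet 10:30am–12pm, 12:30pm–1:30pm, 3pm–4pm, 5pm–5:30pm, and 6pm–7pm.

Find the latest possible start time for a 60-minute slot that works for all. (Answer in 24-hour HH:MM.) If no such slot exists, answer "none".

Tomás free within 09:00–19:00: 09:30–10:00, 13:00–18:00.
Viktor free within 09:00–19:00: 11:30–14:30, 16:00–17:00.
Tomás ∩ Viktor: 13:00–14:30, 16:00–17:00.
Tomás ∩ Viktor ∩ Diego: 13:00–13:30.
Windows ≥ 60 min: (none).

none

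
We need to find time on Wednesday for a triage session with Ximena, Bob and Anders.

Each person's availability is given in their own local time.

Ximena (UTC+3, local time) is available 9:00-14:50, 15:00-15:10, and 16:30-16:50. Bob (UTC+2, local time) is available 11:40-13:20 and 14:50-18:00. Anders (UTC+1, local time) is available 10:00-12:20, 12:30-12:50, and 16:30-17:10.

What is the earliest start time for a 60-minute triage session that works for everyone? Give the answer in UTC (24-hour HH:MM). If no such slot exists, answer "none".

Ximena → UTC: 06:00–11:50, 12:00–12:10, 13:30–13:50.
Bob → UTC: 09:40–11:20, 12:50–16:00.
Anders → UTC: 09:00–11:20, 11:30–11:50, 15:30–16:10.
Ximena ∩ Bob: 09:40–11:20, 13:30–13:50.
Ximena ∩ Bob ∩ Anders: 09:40–11:20.
Windows ≥ 60 min: 09:40–11:20.
Earliest such window starts at 09:40.

09:40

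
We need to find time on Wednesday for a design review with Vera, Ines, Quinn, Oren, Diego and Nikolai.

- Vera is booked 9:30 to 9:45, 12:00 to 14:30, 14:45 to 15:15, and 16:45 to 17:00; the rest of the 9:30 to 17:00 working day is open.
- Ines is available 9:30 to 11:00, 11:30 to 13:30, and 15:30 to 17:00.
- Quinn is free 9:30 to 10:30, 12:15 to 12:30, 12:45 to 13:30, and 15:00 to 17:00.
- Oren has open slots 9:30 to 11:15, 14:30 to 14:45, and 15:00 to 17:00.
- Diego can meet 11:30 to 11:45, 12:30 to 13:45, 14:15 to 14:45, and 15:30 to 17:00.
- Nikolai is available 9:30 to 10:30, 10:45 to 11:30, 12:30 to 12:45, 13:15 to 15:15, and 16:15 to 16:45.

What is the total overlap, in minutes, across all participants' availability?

30 minutes

Vera free within 09:30–17:00: 09:45–12:00, 14:30–14:45, 15:15–16:45.
Vera ∩ Ines: 09:45–11:00, 11:30–12:00, 15:30–16:45.
Vera ∩ Ines ∩ Quinn: 09:45–10:30, 15:30–16:45.
Vera ∩ Ines ∩ Quinn ∩ Oren: 09:45–10:30, 15:30–16:45.
Vera ∩ Ines ∩ Quinn ∩ Oren ∩ Diego: 15:30–16:45.
Vera ∩ Ines ∩ Quinn ∩ Oren ∩ Diego ∩ Nikolai: 16:15–16:45.
Total common minutes: 30.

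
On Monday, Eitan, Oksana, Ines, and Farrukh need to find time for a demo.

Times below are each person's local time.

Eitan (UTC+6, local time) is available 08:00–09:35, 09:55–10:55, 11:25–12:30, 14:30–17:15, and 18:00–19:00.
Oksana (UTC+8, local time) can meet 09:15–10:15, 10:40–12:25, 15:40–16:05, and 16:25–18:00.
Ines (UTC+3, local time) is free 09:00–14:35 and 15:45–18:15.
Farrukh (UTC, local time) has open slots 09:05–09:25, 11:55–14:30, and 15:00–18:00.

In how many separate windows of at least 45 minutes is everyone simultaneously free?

Eitan → UTC: 02:00–03:35, 03:55–04:55, 05:25–06:30, 08:30–11:15, 12:00–13:00.
Oksana → UTC: 01:15–02:15, 02:40–04:25, 07:40–08:05, 08:25–10:00.
Ines → UTC: 06:00–11:35, 12:45–15:15.
Farrukh → UTC: 09:05–09:25, 11:55–14:30, 15:00–18:00.
Eitan ∩ Oksana: 02:00–02:15, 02:40–03:35, 03:55–04:25, 08:30–10:00.
Eitan ∩ Oksana ∩ Ines: 08:30–10:00.
Eitan ∩ Oksana ∩ Ines ∩ Farrukh: 09:05–09:25.
Windows ≥ 45 min: (none).
That's 0 windows.

0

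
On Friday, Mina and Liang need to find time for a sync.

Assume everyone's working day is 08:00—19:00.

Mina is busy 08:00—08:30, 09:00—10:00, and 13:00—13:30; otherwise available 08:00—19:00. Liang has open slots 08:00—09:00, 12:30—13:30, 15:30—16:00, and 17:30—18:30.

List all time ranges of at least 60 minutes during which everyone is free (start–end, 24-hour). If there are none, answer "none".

17:30–18:30

Mina free within 08:00–19:00: 08:30–09:00, 10:00–13:00, 13:30–19:00.
Mina ∩ Liang: 08:30–09:00, 12:30–13:00, 15:30–16:00, 17:30–18:30.
Windows ≥ 60 min: 17:30–18:30.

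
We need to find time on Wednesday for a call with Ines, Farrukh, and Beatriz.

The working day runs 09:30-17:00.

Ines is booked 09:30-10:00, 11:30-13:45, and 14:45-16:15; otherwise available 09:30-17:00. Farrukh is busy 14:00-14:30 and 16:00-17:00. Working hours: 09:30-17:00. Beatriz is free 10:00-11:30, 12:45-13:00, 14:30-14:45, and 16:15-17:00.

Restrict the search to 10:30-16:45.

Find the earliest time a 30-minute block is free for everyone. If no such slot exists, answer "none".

Ines free within 09:30–17:00: 10:00–11:30, 13:45–14:45, 16:15–17:00.
Farrukh free within 09:30–17:00: 09:30–14:00, 14:30–16:00.
Ines ∩ Farrukh: 10:00–11:30, 13:45–14:00, 14:30–14:45.
Ines ∩ Farrukh ∩ Beatriz: 10:00–11:30, 14:30–14:45.
Restricted to 10:30–16:45: 10:30–11:30, 14:30–14:45.
Windows ≥ 30 min: 10:30–11:30.
Earliest such window starts at 10:30.

10:30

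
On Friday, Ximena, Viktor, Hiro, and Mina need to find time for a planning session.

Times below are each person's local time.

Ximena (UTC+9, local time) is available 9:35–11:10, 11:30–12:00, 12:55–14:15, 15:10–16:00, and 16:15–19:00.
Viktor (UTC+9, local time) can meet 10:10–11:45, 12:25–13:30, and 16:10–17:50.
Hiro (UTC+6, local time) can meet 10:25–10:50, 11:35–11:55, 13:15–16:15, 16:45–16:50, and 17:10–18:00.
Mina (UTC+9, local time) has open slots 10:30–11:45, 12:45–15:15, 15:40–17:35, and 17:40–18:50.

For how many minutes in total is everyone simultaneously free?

95 minutes

Ximena → UTC: 00:35–02:10, 02:30–03:00, 03:55–05:15, 06:10–07:00, 07:15–10:00.
Viktor → UTC: 01:10–02:45, 03:25–04:30, 07:10–08:50.
Hiro → UTC: 04:25–04:50, 05:35–05:55, 07:15–10:15, 10:45–10:50, 11:10–12:00.
Mina → UTC: 01:30–02:45, 03:45–06:15, 06:40–08:35, 08:40–09:50.
Ximena ∩ Viktor: 01:10–02:10, 02:30–02:45, 03:55–04:30, 07:15–08:50.
Ximena ∩ Viktor ∩ Hiro: 04:25–04:30, 07:15–08:50.
Ximena ∩ Viktor ∩ Hiro ∩ Mina: 04:25–04:30, 07:15–08:35, 08:40–08:50.
Total common minutes: 5 + 80 + 10 = 95.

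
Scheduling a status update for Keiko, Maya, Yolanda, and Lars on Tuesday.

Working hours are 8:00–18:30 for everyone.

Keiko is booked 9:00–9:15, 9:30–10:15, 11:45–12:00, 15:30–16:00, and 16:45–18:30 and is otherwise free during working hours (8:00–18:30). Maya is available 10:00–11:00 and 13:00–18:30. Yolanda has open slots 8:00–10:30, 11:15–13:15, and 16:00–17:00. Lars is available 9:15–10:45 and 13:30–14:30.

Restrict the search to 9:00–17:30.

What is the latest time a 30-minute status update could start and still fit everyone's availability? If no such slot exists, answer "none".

Keiko free within 08:00–18:30: 08:00–09:00, 09:15–09:30, 10:15–11:45, 12:00–15:30, 16:00–16:45.
Keiko ∩ Maya: 10:15–11:00, 13:00–15:30, 16:00–16:45.
Keiko ∩ Maya ∩ Yolanda: 10:15–10:30, 13:00–13:15, 16:00–16:45.
Keiko ∩ Maya ∩ Yolanda ∩ Lars: 10:15–10:30.
Restricted to 09:00–17:30: 10:15–10:30.
Windows ≥ 30 min: (none).

none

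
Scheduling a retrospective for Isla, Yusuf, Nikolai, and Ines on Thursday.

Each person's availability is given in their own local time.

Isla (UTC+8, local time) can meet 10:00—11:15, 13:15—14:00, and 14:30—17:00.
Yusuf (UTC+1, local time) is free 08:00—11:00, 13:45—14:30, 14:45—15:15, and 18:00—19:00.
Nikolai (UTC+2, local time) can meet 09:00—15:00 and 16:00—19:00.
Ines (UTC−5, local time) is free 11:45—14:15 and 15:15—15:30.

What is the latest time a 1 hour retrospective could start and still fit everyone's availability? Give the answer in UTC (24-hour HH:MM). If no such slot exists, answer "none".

Isla → UTC: 02:00–03:15, 05:15–06:00, 06:30–09:00.
Yusuf → UTC: 07:00–10:00, 12:45–13:30, 13:45–14:15, 17:00–18:00.
Nikolai → UTC: 07:00–13:00, 14:00–17:00.
Ines → UTC: 16:45–19:15, 20:15–20:30.
Isla ∩ Yusuf: 07:00–09:00.
Isla ∩ Yusuf ∩ Nikolai: 07:00–09:00.
Isla ∩ Yusuf ∩ Nikolai ∩ Ines: (none).
Windows ≥ 60 min: (none).

none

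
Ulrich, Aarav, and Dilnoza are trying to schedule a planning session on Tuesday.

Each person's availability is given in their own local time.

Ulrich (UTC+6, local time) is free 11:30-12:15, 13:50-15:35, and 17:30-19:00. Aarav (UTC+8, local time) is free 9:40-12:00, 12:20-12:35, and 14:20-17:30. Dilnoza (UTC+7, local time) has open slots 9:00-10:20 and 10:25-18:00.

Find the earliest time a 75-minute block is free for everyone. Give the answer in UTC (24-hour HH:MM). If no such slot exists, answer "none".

07:50

Ulrich → UTC: 05:30–06:15, 07:50–09:35, 11:30–13:00.
Aarav → UTC: 01:40–04:00, 04:20–04:35, 06:20–09:30.
Dilnoza → UTC: 02:00–03:20, 03:25–11:00.
Ulrich ∩ Aarav: 07:50–09:30.
Ulrich ∩ Aarav ∩ Dilnoza: 07:50–09:30.
Windows ≥ 75 min: 07:50–09:30.
Earliest such window starts at 07:50.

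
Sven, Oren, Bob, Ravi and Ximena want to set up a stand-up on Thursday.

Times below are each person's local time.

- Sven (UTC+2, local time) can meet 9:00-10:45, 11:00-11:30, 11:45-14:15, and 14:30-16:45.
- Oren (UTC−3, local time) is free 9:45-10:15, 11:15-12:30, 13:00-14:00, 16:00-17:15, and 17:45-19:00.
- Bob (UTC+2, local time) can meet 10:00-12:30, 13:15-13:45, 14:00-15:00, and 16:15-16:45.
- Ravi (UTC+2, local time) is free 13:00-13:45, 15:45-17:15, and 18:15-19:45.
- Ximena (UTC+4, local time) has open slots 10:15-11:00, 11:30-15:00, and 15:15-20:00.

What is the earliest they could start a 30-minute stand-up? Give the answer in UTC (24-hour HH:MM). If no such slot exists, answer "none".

Sven → UTC: 07:00–08:45, 09:00–09:30, 09:45–12:15, 12:30–14:45.
Oren → UTC: 12:45–13:15, 14:15–15:30, 16:00–17:00, 19:00–20:15, 20:45–22:00.
Bob → UTC: 08:00–10:30, 11:15–11:45, 12:00–13:00, 14:15–14:45.
Ravi → UTC: 11:00–11:45, 13:45–15:15, 16:15–17:45.
Ximena → UTC: 06:15–07:00, 07:30–11:00, 11:15–16:00.
Sven ∩ Oren: 12:45–13:15, 14:15–14:45.
Sven ∩ Oren ∩ Bob: 12:45–13:00, 14:15–14:45.
Sven ∩ Oren ∩ Bob ∩ Ravi: 14:15–14:45.
Sven ∩ Oren ∩ Bob ∩ Ravi ∩ Ximena: 14:15–14:45.
Windows ≥ 30 min: 14:15–14:45.
Earliest such window starts at 14:15.

14:15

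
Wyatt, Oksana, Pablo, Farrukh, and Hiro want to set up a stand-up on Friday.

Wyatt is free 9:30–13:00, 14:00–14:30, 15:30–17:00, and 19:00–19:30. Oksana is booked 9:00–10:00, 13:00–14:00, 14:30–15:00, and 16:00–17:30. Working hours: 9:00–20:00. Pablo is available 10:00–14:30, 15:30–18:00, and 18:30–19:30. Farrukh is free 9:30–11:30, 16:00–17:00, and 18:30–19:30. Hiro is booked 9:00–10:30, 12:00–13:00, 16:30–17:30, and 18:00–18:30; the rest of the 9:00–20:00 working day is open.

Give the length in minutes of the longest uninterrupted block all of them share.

60 minutes

Oksana free within 09:00–20:00: 10:00–13:00, 14:00–14:30, 15:00–16:00, 17:30–20:00.
Hiro free within 09:00–20:00: 10:30–12:00, 13:00–16:30, 17:30–18:00, 18:30–20:00.
Wyatt ∩ Oksana: 10:00–13:00, 14:00–14:30, 15:30–16:00, 19:00–19:30.
Wyatt ∩ Oksana ∩ Pablo: 10:00–13:00, 14:00–14:30, 15:30–16:00, 19:00–19:30.
Wyatt ∩ Oksana ∩ Pablo ∩ Farrukh: 10:00–11:30, 19:00–19:30.
Wyatt ∩ Oksana ∩ Pablo ∩ Farrukh ∩ Hiro: 10:30–11:30, 19:00–19:30.
Common window lengths: 60, 30 min; longest is 60.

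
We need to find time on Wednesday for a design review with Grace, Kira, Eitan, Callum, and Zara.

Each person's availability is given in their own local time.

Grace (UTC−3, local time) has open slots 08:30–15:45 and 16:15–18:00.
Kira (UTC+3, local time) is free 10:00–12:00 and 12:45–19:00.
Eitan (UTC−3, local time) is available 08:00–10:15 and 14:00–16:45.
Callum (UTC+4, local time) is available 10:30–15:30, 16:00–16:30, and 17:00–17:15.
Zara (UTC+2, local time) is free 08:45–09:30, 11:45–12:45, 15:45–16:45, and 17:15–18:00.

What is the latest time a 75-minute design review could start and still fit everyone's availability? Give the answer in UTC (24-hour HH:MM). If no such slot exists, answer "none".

none

Grace → UTC: 11:30–18:45, 19:15–21:00.
Kira → UTC: 07:00–09:00, 09:45–16:00.
Eitan → UTC: 11:00–13:15, 17:00–19:45.
Callum → UTC: 06:30–11:30, 12:00–12:30, 13:00–13:15.
Zara → UTC: 06:45–07:30, 09:45–10:45, 13:45–14:45, 15:15–16:00.
Grace ∩ Kira: 11:30–16:00.
Grace ∩ Kira ∩ Eitan: 11:30–13:15.
Grace ∩ Kira ∩ Eitan ∩ Callum: 12:00–12:30, 13:00–13:15.
Grace ∩ Kira ∩ Eitan ∩ Callum ∩ Zara: (none).
Windows ≥ 75 min: (none).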